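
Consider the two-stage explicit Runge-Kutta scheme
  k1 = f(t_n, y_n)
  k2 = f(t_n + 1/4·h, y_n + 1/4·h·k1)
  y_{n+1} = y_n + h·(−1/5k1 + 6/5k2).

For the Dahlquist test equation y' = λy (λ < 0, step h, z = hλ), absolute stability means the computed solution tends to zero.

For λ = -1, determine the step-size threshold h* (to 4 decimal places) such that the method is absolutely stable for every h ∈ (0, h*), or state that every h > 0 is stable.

With y'=λy (z=hλ):
  k1=λy_n ⇒ h·k1=z·y_n;  k2=λ(1+1/4z)y_n ⇒ h·k2=z(1+1/4z)y_n
  y_{n+1}/y_n = 1 − 1/5z + 6/5z(1+1/4z) = 1 + z + 3/10z²
  R(z) = 1 + z + 3/10z².

Boundary: |R(x)|=1, x<0.
x=-0.32: |R|=0.7107
R=1: x+3/10x²=0 ⇒ x=−10/3=-3.3333; min R=1−1/(4·3/10)=0.1667>−1
Confirm numerically:
  x=-3.194: |R|=0.86649 <1
  x=-3.050: |R|=0.74075 <1
  x=-2.814: |R|=0.56158 <1
  x=-3.701: |R|=1.40822 >1
  x=-3.621: |R|=1.31249 >1
Interval (-3.3333, 0).

(-3.3333,0); λ=-1 ⇒ h* = (10/3)/1 = 3.3333.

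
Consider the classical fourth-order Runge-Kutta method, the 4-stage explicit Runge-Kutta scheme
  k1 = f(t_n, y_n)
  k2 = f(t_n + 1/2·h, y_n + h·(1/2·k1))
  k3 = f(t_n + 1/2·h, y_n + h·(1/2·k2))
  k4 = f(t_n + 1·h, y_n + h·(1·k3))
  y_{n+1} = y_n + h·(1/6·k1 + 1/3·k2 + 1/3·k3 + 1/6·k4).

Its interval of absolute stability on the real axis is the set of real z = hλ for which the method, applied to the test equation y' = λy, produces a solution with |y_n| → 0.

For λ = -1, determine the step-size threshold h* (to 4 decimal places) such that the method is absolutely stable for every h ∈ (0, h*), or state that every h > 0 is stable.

Test eqn y'=λy, z=hλ:
  order 4, 4-stage ⇒ R(z)=1+z+z^2/2+z^3/6+z^4/24
  (e.g. R(-1.02)=0.36843, |R|=0.36843)

Solve |R(x)|<1 on ℝ⁻.
x=-1.02: |R|=0.3684
|R(-1.94)|=0.3151 |R(-1.07)|=0.3529 |R(-0.53)|=0.5889
Bisect:
  x_lo=-3.3770 |R|=2.3253  x_hi=-0.3274 |R|=0.7209
  mid=-1.85217 |R|=0.29446 →hi
  mid=-2.61457 |R|=0.77167 →hi
  mid=-2.99577 |R|=1.36657 →lo
  mid=-2.80517 |R|=1.03039 →lo
  mid=-2.70987 |R|=0.89212 →hi
  mid=-2.75752 |R|=0.95893 →hi
  mid=-2.78135 |R|=0.99407 →hi
  ...
  [-2.78544,-2.78526] ⇒ x*=-2.7853
So |R|<1 on (-2.7853, 0).

(-2.7853,0); λ=-1 ⇒ h* = 2.7853.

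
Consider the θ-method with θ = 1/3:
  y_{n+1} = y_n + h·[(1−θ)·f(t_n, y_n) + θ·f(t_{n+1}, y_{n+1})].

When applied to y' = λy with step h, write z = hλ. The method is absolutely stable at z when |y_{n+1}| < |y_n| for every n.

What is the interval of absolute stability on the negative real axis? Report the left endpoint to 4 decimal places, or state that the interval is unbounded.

On y'=λy, z=hλ:
  y_{n+1} = y_n + z·[2/3·y_n + 1/3·y_{n+1}] ⇒ (1 − 1/3z)y_{n+1} = (1 + 2/3z)y_n
  so R(z) = (1 + 2/3z)/(1 − 1/3z).

Find x<0 with |R(x)|<1.
x=-1.35: |R|=0.0690
R=−1: 1+2/3x = −1+1/3x ⇒ -1/3x=2 ⇒ x=2/(-1/3)=-6.0000
Confirm numerically:
  x=-3.567: |R|=0.62951 <1
  x=-2.918: |R|=0.47922 <1
  x=-2.834: |R|=0.45732 <1
  x=-2.737: |R|=0.43124 <1
  x=-6.476: |R|=1.05023 >1
  x=-6.473: |R|=1.04993 >1
  x=-6.291: |R|=1.03132 >1
Stable set (-6.0000, 0).

(-6.0000, 0).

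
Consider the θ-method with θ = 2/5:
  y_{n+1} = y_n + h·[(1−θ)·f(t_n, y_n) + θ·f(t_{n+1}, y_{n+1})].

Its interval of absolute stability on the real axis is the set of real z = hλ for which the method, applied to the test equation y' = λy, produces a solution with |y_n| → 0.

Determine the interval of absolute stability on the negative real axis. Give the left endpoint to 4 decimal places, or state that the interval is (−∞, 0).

With y'=λy (z=hλ):
  y_{n+1} = y_n + z·[3/5·y_n + 2/5·y_{n+1}] ⇒ (1 − 2/5z)y_{n+1} = (1 + 3/5z)y_n
  ⇒ R(z) = (1 + 3/5z)/(1 − 2/5z).

Find x<0 with |R(x)|<1.
x=-1.67: |R|=0.0012
R=−1: 1+3/5x = −1+2/5x ⇒ -1/5x=2 ⇒ x=2/(-1/5)=-10.0000
Confirm numerically:
  x=-8.794: |R|=0.94661 <1
  x=-6.861: |R|=0.83234 <1
  x=-5.395: |R|=0.70836 <1
  x=-10.180: |R|=1.00710 >1
  x=-10.033: |R|=1.00132 >1
So |R|<1 on (-10.0000, 0).

z∈(-10.0000,0).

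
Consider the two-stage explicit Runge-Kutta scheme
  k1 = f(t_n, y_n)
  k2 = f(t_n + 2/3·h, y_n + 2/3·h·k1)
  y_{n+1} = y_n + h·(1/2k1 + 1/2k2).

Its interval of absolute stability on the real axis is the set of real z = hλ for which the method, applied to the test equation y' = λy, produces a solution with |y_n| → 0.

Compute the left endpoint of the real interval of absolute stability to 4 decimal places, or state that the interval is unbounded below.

left endpoint -3.0000.

With y'=λy (z=hλ):
  k1=λy_n ⇒ h·k1=z·y_n;  k2=λ(1+2/3z)y_n ⇒ h·k2=z(1+2/3z)y_n
  y_{n+1}/y_n = 1 + 1/2z + 1/2z(1+2/3z) = 1 + z + 1/3z²
  R(z) = 1 + z + 1/3z².

Solve |R(x)|<1 on ℝ⁻.
x=-0.49: |R|=0.5900
R=1: x+1/3x²=0 ⇒ x=−3=-3.0000; min R=1−1/(4·1/3)=0.2500>−1
Confirm numerically:
  x=-2.627: |R|=0.67338 <1
  x=-2.592: |R|=0.64749 <1
  x=-1.929: |R|=0.31135 <1
  x=-1.501: |R|=0.25000 <1
  x=-3.495: |R|=1.57668 >1
  x=-3.103: |R|=1.10654 >1
So |R|<1 on (-3.0000, 0).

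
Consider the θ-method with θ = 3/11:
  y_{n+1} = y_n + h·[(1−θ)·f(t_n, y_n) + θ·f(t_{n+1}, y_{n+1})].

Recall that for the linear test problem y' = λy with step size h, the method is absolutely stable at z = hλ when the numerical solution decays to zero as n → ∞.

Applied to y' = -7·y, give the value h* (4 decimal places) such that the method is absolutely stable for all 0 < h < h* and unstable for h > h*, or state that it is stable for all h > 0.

(-4.4000,0); λ=-7 ⇒ h* = (22/5)/7 = 0.6286.

On y'=λy, z=hλ:
  y_{n+1} = y_n + z·[8/11·y_n + 3/11·y_{n+1}] ⇒ (1 − 3/11z)y_{n+1} = (1 + 8/11z)y_n
  R(z) = (1 + 8/11z)/(1 − 3/11z).

Solve |R(x)|<1 on ℝ⁻.
x=-0.94: |R|=0.2518
R=−1: 1+8/11x = −1+3/11x ⇒ -5/11x=2 ⇒ x=2/(-5/11)=-4.4000
Confirm numerically:
  x=-3.976: |R|=0.90754 <1
  x=-3.147: |R|=0.69351 <1
  x=-2.823: |R|=0.59500 <1
  x=-2.246: |R|=0.39283 <1
  x=-4.907: |R|=1.09856 >1
  x=-4.869: |R|=1.09158 >1
  x=-4.575: |R|=1.03539 >1
So |R|<1 on (-4.4000, 0).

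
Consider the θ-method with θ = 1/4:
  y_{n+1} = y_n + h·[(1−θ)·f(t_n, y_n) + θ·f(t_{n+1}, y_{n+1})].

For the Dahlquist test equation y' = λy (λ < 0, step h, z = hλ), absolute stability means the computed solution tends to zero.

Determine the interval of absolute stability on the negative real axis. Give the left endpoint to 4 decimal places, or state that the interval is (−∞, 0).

(-4.0000, 0).

Test eqn y'=λy, z=hλ:
  y_{n+1} = y_n + z·[3/4·y_n + 1/4·y_{n+1}] ⇒ (1 − 1/4z)y_{n+1} = (1 + 3/4z)y_n
  R(z) = (1 + 3/4z)/(1 − 1/4z).

Boundary: |R(x)|=1, x<0.
x=-0.37: |R|=0.6613
R=−1: 1+3/4x = −1+1/4x ⇒ -1/2x=2 ⇒ x=2/(-1/2)=-4.0000
Confirm numerically:
  x=-3.273: |R|=0.80008 <1
  x=-2.431: |R|=0.51205 <1
  x=-2.258: |R|=0.44327 <1
  x=-2.143: |R|=0.39541 <1
  x=-4.405: |R|=1.09637 >1
  x=-4.337: |R|=1.08084 >1
So |R|<1 on (-4.0000, 0).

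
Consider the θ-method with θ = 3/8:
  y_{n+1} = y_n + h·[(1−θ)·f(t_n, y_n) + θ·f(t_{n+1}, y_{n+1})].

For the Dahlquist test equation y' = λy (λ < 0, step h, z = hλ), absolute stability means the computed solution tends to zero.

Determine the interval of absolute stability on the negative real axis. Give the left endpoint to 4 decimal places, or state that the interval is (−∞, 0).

z∈(-8.0000,0).

Set f=λy, z=hλ:
  y_{n+1} = y_n + z·[5/8·y_n + 3/8·y_{n+1}] ⇒ (1 − 3/8z)y_{n+1} = (1 + 5/8z)y_n
  R(z) = (1 + 5/8z)/(1 − 3/8z).

Find x<0 with |R(x)|<1.
x=-0.35: |R|=0.6906
R=−1: 1+5/8x = −1+3/8x ⇒ -1/4x=2 ⇒ x=2/(-1/4)=-8.0000
Confirm numerically:
  x=-5.864: |R|=0.83307 <1
  x=-4.842: |R|=0.71961 <1
  x=-4.011: |R|=0.60176 <1
  x=-3.869: |R|=0.57862 <1
  x=-8.545: |R|=1.03241 >1
  x=-8.057: |R|=1.00354 >1
Interval (-8.0000, 0).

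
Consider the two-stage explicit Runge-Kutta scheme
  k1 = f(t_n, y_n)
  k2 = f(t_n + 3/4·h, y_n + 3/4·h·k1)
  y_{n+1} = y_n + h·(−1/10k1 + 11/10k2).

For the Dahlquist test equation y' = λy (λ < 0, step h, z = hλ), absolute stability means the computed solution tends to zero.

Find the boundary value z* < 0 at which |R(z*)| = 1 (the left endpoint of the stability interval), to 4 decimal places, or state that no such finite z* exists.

On y'=λy, z=hλ:
  k1=λy_n ⇒ h·k1=z·y_n;  k2=λ(1+3/4z)y_n ⇒ h·k2=z(1+3/4z)y_n
  y_{n+1}/y_n = 1 − 1/10z + 11/10z(1+3/4z) = 1 + z + 33/40z²
  R(z) = 1 + z + 33/40z².

Find x<0 with |R(x)|<1.
x=-1.29: |R|=1.0829
R=1: x+33/40x²=0 ⇒ x=−40/33=-1.2121; min R=1−1/(4·33/40)=0.6970>−1
Confirm numerically:
  x=-1.106: |R|=0.90317 <1
  x=-1.084: |R|=0.88542 <1
  x=-0.758: |R|=0.71602 <1
  x=-0.543: |R|=0.70025 <1
  x=-1.641: |R|=1.58063 >1
  x=-1.273: |R|=1.06394 >1
So |R|<1 on (-1.2121, 0).

left endpoint -1.2121.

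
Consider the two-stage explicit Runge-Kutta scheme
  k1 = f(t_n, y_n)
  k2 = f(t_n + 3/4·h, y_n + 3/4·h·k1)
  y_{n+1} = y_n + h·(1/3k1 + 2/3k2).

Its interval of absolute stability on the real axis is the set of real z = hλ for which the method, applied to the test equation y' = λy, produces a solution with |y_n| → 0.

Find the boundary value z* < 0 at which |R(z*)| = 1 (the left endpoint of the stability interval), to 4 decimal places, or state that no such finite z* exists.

left endpoint -2.0000.

With y'=λy (z=hλ):
  k1=λy_n ⇒ h·k1=z·y_n;  k2=λ(1+3/4z)y_n ⇒ h·k2=z(1+3/4z)y_n
  y_{n+1}/y_n = 1 + 1/3z + 2/3z(1+3/4z) = 1 + z + 1/2z²
  Hence R(z) = 1 + z + 1/2z².

Need |R(x)|<1, x<0.
x=-1.1: |R|=0.5050
R=1: x+1/2x²=0 ⇒ x=−2=-2.0000; min R=1−1/(4·1/2)=0.5000>−1
Confirm numerically:
  x=-1.674: |R|=0.72714 <1
  x=-1.477: |R|=0.61376 <1
  x=-1.148: |R|=0.51095 <1
  x=-2.166: |R|=1.17978 >1
  x=-2.131: |R|=1.13958 >1
  x=-2.065: |R|=1.06711 >1
Interval (-2.0000, 0).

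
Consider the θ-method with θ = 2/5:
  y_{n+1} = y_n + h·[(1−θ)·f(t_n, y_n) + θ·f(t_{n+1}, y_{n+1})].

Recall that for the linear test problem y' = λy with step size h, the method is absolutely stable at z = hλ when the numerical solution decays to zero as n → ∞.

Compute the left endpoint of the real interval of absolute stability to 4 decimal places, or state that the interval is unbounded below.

left endpoint -10.0000.

Set f=λy, z=hλ:
  y_{n+1} = y_n + z·[3/5·y_n + 2/5·y_{n+1}] ⇒ (1 − 2/5z)y_{n+1} = (1 + 3/5z)y_n
  ⇒ R(z) = (1 + 3/5z)/(1 − 2/5z).

Find x<0 with |R(x)|<1.
x=-0.62: |R|=0.5032
R=−1: 1+3/5x = −1+2/5x ⇒ -1/5x=2 ⇒ x=2/(-1/5)=-10.0000
Confirm numerically:
  x=-8.997: |R|=0.95638 <1
  x=-8.473: |R|=0.93042 <1
  x=-6.855: |R|=0.83191 <1
  x=-5.122: |R|=0.68001 <1
  x=-10.500: |R|=1.01923 >1
  x=-10.438: |R|=1.01693 >1
  x=-10.108: |R|=1.00428 >1
Interval (-10.0000, 0).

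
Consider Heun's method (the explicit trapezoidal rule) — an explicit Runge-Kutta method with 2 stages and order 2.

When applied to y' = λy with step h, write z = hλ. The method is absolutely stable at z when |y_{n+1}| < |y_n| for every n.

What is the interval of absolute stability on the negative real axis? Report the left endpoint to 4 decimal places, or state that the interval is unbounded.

z∈(-2.0000,0).

Set f=λy, z=hλ:
  order 2, 2-stage ⇒ R(z)=1+z+z^2/2
  (e.g. R(-0.43)=0.66245, |R|=0.66245)

Boundary: |R(x)|=1, x<0.
x=-0.43: |R|=0.6624
|R(-2.02)|=1.0202 |R(-1.46)|=0.6058 |R(-1.25)|=0.5312
Bisect:
  x_lo=-2.4388 |R|=1.5351  x_hi=-0.2474 |R|=0.7832
  mid=-1.34310 |R|=0.55886 →hi
  mid=-1.89095 |R|=0.89690 →hi
  mid=-2.16488 |R|=1.17848 →lo
  mid=-2.02792 |R|=1.02831 →lo
  mid=-1.95944 |R|=0.96026 →hi
  mid=-1.99368 |R|=0.99370 →hi
  mid=-2.01080 |R|=1.01086 →lo
  mid=-2.00224 |R|=1.00224 →lo
  ...
  [-2.00010,-1.99996] ⇒ x*=-2.0000
Stable set (-2.0000, 0).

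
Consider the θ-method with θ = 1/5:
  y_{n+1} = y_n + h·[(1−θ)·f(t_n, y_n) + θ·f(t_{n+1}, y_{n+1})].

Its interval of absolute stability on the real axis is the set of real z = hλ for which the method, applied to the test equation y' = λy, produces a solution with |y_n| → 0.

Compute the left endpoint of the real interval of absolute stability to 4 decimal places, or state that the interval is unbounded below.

Set f=λy, z=hλ:
  y_{n+1} = y_n + z·[4/5·y_n + 1/5·y_{n+1}] ⇒ (1 − 1/5z)y_{n+1} = (1 + 4/5z)y_n
  ⇒ R(z) = (1 + 4/5z)/(1 − 1/5z).

Solve |R(x)|<1 on ℝ⁻.
x=-0.76: |R|=0.3403
R=−1: 1+4/5x = −1+1/5x ⇒ -3/5x=2 ⇒ x=2/(-3/5)=-3.3333
Confirm numerically:
  x=-2.930: |R|=0.84741 <1
  x=-2.621: |R|=0.71959 <1
  x=-1.899: |R|=0.37629 <1
  x=-1.573: |R|=0.19656 <1
  x=-3.611: |R|=1.09674 >1
  x=-3.540: |R|=1.07260 >1
Stable set (-3.3333, 0).

z* = -3.3333.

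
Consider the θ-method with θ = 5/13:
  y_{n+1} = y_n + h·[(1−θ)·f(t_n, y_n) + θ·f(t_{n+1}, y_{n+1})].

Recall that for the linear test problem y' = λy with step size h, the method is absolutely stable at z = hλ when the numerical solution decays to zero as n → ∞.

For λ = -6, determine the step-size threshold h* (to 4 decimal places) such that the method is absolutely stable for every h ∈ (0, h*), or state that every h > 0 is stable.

(-8.6667,0); λ=-6 ⇒ h* = (26/3)/6 = 1.4444.

Test eqn y'=λy, z=hλ:
  y_{n+1} = y_n + z·[8/13·y_n + 5/13·y_{n+1}] ⇒ (1 − 5/13z)y_{n+1} = (1 + 8/13z)y_n
  ⇒ R(z) = (1 + 8/13z)/(1 − 5/13z).

Solve |R(x)|<1 on ℝ⁻.
x=-1.77: |R|=0.0531
R=−1: 1+8/13x = −1+5/13x ⇒ -3/13x=2 ⇒ x=2/(-3/13)=-8.6667
Confirm numerically:
  x=-8.631: |R|=0.99809 <1
  x=-5.851: |R|=0.80009 <1
  x=-5.777: |R|=0.79303 <1
  x=-9.133: |R|=1.02385 >1
  x=-9.003: |R|=1.01739 >1
  x=-8.981: |R|=1.01629 >1
So |R|<1 on (-8.6667, 0).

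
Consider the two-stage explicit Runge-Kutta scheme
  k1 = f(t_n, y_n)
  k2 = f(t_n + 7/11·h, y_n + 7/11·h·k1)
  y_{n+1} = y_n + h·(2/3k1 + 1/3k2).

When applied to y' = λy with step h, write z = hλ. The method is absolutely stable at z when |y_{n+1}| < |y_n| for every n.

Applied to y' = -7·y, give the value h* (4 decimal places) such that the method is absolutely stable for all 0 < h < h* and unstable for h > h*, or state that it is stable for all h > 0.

(-4.7143,0); λ=-7 ⇒ h* = (33/7)/7 = 0.6735.

Set f=λy, z=hλ:
  k1=λy_n ⇒ h·k1=z·y_n;  k2=λ(1+7/11z)y_n ⇒ h·k2=z(1+7/11z)y_n
  y_{n+1}/y_n = 1 + 2/3z + 1/3z(1+7/11z) = 1 + z + 7/33z²
  R(z) = 1 + z + 7/33z².

Boundary: |R(x)|=1, x<0.
x=-1.01: |R|=0.2064
R=1: x+7/33x²=0 ⇒ x=−33/7=-4.7143; min R=1−1/(4·7/33)=-0.1786>−1
Confirm numerically:
  x=-3.772: |R|=0.24606 <1
  x=-3.606: |R|=0.15226 <1
  x=-2.983: |R|=0.09548 <1
  x=-1.915: |R|=0.13710 <1
  x=-4.867: |R|=1.15766 >1
  x=-4.802: |R|=1.08935 >1
So |R|<1 on (-4.7143, 0).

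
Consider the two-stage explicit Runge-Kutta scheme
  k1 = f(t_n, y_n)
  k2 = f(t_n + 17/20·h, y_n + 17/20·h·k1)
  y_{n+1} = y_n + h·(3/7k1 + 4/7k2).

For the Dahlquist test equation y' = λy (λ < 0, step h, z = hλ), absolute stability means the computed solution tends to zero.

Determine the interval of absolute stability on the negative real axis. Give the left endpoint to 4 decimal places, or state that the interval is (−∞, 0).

z∈(-2.0588,0).

With y'=λy (z=hλ):
  k1=λy_n ⇒ h·k1=z·y_n;  k2=λ(1+17/20z)y_n ⇒ h·k2=z(1+17/20z)y_n
  y_{n+1}/y_n = 1 + 3/7z + 4/7z(1+17/20z) = 1 + z + 17/35z²
  so R(z) = 1 + z + 17/35z².

Solve |R(x)|<1 on ℝ⁻.
x=-0.66: |R|=0.5516
R=1: x+17/35x²=0 ⇒ x=−35/17=-2.0588; min R=1−1/(4·17/35)=0.4853>−1
Confirm numerically:
  x=-1.512: |R|=0.59841 <1
  x=-1.446: |R|=0.56959 <1
  x=-0.963: |R|=0.48744 <1
  x=-2.510: |R|=1.55005 >1
  x=-2.362: |R|=1.34782 >1
  x=-2.325: |R|=1.30059 >1
Stable set (-2.0588, 0).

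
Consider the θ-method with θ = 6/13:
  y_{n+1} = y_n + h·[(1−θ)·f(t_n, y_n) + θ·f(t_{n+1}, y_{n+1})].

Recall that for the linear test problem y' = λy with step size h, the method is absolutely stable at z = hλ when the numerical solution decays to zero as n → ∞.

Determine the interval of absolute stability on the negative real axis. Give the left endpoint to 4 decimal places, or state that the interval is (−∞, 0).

(-26.0000, 0).

With y'=λy (z=hλ):
  y_{n+1} = y_n + z·[7/13·y_n + 6/13·y_{n+1}] ⇒ (1 − 6/13z)y_{n+1} = (1 + 7/13z)y_n
  Hence R(z) = (1 + 7/13z)/(1 − 6/13z).

Solve |R(x)|<1 on ℝ⁻.
x=-1.2: |R|=0.2277
R=−1: 1+7/13x = −1+6/13x ⇒ -1/13x=2 ⇒ x=2/(-1/13)=-26.0000
Confirm numerically:
  x=-25.790: |R|=0.99875 <1
  x=-15.903: |R|=0.90687 <1
  x=-12.669: |R|=0.85024 <1
  x=-12.455: |R|=0.84561 <1
  x=-26.346: |R|=1.00202 >1
  x=-26.339: |R|=1.00198 >1
  x=-26.150: |R|=1.00088 >1
Interval (-26.0000, 0).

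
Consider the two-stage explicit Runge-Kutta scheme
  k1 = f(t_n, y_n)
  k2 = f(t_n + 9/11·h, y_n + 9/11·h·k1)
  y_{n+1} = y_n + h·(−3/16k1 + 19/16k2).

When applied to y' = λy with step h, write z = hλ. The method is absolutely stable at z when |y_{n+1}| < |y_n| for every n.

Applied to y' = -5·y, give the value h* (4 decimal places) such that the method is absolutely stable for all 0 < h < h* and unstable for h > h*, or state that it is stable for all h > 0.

Set f=λy, z=hλ:
  k1=λy_n ⇒ h·k1=z·y_n;  k2=λ(1+9/11z)y_n ⇒ h·k2=z(1+9/11z)y_n
  y_{n+1}/y_n = 1 − 3/16z + 19/16z(1+9/11z) = 1 + z + 171/176z²
  Hence R(z) = 1 + z + 171/176z².

Boundary: |R(x)|=1, x<0.
x=-1.11: |R|=1.0871
R=1: x+171/176x²=0 ⇒ x=−176/171=-1.0292; min R=1−1/(4·171/176)=0.7427>−1
Confirm numerically:
  x=-0.993: |R|=0.96504 <1
  x=-0.917: |R|=0.90000 <1
  x=-0.414: |R|=0.75253 <1
  x=-1.570: |R|=1.82487 >1
  x=-1.566: |R|=1.81669 >1
  x=-1.485: |R|=1.65758 >1
Stable set (-1.0292, 0).

(-1.0292,0); λ=-5 ⇒ h* = (176/171)/5 = 0.2058.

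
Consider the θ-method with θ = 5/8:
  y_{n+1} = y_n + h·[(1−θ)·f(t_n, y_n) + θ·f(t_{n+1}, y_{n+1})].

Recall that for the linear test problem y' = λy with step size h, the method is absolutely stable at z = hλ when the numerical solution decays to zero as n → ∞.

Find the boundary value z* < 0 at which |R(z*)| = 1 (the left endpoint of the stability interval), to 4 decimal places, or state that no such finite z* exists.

unbounded; (−∞, 0).

Test eqn y'=λy, z=hλ:
  y_{n+1} = y_n + z·[3/8·y_n + 5/8·y_{n+1}] ⇒ (1 − 5/8z)y_{n+1} = (1 + 3/8z)y_n
  so R(z) = (1 + 3/8z)/(1 − 5/8z).

Boundary: |R(x)|=1, x<0.
x=-1.62: |R|=0.1950
x=-2: |R|=0.1111
x=-10: |R|=0.3793
x=-100: |R|=0.5748
θ=5/8≥1/2 ⇒ |1+3/8x|<|1−5/8x| ∀x<0 ⇒ stable on all of ℝ⁻.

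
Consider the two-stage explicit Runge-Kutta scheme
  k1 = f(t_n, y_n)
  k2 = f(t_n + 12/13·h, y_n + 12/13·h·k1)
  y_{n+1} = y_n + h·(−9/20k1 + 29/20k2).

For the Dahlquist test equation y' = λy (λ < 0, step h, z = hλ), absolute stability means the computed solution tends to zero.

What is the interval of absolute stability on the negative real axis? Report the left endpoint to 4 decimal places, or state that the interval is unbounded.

With y'=λy (z=hλ):
  k1=λy_n ⇒ h·k1=z·y_n;  k2=λ(1+12/13z)y_n ⇒ h·k2=z(1+12/13z)y_n
  y_{n+1}/y_n = 1 − 9/20z + 29/20z(1+12/13z) = 1 + z + 87/65z²
  so R(z) = 1 + z + 87/65z².

Find x<0 with |R(x)|<1.
x=-1.38: |R|=2.1690
R=1: x+87/65x²=0 ⇒ x=−65/87=-0.7471; min R=1−1/(4·87/65)=0.8132>−1
Confirm numerically:
  x=-0.645: |R|=0.91183 <1
  x=-0.622: |R|=0.89583 <1
  x=-0.428: |R|=0.81718 <1
  x=-0.367: |R|=0.81328 <1
  x=-1.194: |R|=1.71416 >1
  x=-0.971: |R|=1.29096 >1
  x=-0.770: |R|=1.02357 >1
So |R|<1 on (-0.7471, 0).

z∈(-0.7471,0).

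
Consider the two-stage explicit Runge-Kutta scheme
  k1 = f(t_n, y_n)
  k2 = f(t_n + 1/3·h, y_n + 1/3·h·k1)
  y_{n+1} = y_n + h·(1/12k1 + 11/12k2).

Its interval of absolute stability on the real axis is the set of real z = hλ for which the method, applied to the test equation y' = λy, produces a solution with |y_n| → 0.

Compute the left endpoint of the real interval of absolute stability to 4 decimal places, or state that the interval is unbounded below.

With y'=λy (z=hλ):
  k1=λy_n ⇒ h·k1=z·y_n;  k2=λ(1+1/3z)y_n ⇒ h·k2=z(1+1/3z)y_n
  y_{n+1}/y_n = 1 + 1/12z + 11/12z(1+1/3z) = 1 + z + 11/36z²
  Hence R(z) = 1 + z + 11/36z².

Solve |R(x)|<1 on ℝ⁻.
x=-1.03: |R|=0.2942
R=1: x+11/36x²=0 ⇒ x=−36/11=-3.2727; min R=1−1/(4·11/36)=0.1818>−1
Confirm numerically:
  x=-2.743: |R|=0.55601 <1
  x=-2.691: |R|=0.52167 <1
  x=-2.664: |R|=0.50450 <1
  x=-3.842: |R|=1.66829 >1
  x=-3.747: |R|=1.54300 >1
Stable set (-3.2727, 0).

left endpoint -3.2727.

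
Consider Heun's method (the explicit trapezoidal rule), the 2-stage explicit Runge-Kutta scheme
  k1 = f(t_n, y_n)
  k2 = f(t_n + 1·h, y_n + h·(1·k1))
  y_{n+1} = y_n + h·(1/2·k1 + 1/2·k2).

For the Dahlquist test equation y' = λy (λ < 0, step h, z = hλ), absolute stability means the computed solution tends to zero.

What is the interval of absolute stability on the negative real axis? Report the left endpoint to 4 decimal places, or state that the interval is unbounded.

On y'=λy, z=hλ:
  order 2, 2-stage ⇒ R(z)=1+z+z^2/2
  (e.g. R(-0.33)=0.72445, |R|=0.72445)

Solve |R(x)|<1 on ℝ⁻.
x=-0.33: |R|=0.7245
|R(-2.35)|=1.4113 |R(-1.7)|=0.7450 |R(-1.07)|=0.5025
Bisect:
  x_lo=-2.7117 |R|=1.9649  x_hi=-0.3386 |R|=0.7187
  mid=-1.52515 |R|=0.63789 →hi
  mid=-2.11842 |R|=1.12543 →lo
  mid=-1.82178 |R|=0.83766 →hi
  mid=-1.97010 |R|=0.97055 →hi
  mid=-2.04426 |R|=1.04524 →lo
  mid=-2.00718 |R|=1.00720 →lo
  mid=-1.98864 |R|=0.98870 →hi
  ...
  [-2.00008,-1.99994] ⇒ x*=-2.0000
Stable set (-2.0000, 0).

z∈(-2.0000,0).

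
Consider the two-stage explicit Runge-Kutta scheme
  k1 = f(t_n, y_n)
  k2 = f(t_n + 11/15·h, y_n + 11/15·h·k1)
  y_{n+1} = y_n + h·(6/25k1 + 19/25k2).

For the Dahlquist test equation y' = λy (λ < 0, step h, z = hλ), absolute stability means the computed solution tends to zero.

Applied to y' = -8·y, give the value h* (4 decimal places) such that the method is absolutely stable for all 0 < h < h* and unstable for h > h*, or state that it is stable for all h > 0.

(-1.7943,0); λ=-8 ⇒ h* = (375/209)/8 = 0.2243.

On y'=λy, z=hλ:
  k1=λy_n ⇒ h·k1=z·y_n;  k2=λ(1+11/15z)y_n ⇒ h·k2=z(1+11/15z)y_n
  y_{n+1}/y_n = 1 + 6/25z + 19/25z(1+11/15z) = 1 + z + 209/375z²
  R(z) = 1 + z + 209/375z².

Boundary: |R(x)|=1, x<0.
x=-0.7: |R|=0.5731
R=1: x+209/375x²=0 ⇒ x=−375/209=-1.7943; min R=1−1/(4·209/375)=0.5514>−1
Confirm numerically:
  x=-1.591: |R|=0.81977 <1
  x=-1.282: |R|=0.63399 <1
  x=-1.039: |R|=0.56265 <1
  x=-0.953: |R|=0.55318 <1
  x=-2.336: |R|=1.70531 >1
  x=-2.208: |R|=1.50915 >1
  x=-2.156: |R|=1.43467 >1
Stable set (-1.7943, 0).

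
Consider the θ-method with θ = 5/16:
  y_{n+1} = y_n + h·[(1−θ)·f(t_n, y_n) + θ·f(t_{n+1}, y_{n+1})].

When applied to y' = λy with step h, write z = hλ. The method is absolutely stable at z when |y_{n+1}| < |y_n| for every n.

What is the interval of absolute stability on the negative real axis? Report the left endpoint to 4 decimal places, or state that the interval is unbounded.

On y'=λy, z=hλ:
  y_{n+1} = y_n + z·[11/16·y_n + 5/16·y_{n+1}] ⇒ (1 − 5/16z)y_{n+1} = (1 + 11/16z)y_n
  so R(z) = (1 + 11/16z)/(1 − 5/16z).

Solve |R(x)|<1 on ℝ⁻.
x=-1.34: |R|=0.0555
R=−1: 1+11/16x = −1+5/16x ⇒ -3/8x=2 ⇒ x=2/(-3/8)=-5.3333
Confirm numerically:
  x=-3.874: |R|=0.75245 <1
  x=-3.212: |R|=0.60299 <1
  x=-3.051: |R|=0.56186 <1
  x=-2.577: |R|=0.42745 <1
  x=-5.879: |R|=1.07212 >1
  x=-5.786: |R|=1.06045 >1
  x=-5.379: |R|=1.00639 >1
Stable set (-5.3333, 0).

(-5.3333, 0).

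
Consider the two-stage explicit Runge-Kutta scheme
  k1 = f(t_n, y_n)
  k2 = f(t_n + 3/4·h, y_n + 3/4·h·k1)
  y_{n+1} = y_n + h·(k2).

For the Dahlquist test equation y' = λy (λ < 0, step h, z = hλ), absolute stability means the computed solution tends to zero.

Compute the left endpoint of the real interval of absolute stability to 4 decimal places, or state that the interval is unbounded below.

z* = -1.3333.

Set f=λy, z=hλ:
  k1=λy_n ⇒ h·k1=z·y_n;  k2=λ(1+3/4z)y_n ⇒ h·k2=z(1+3/4z)y_n
  y_{n+1}/y_n = 1 + z(1+3/4z) = 1 + z + 3/4z²
  R(z) = 1 + z + 3/4z².

Boundary: |R(x)|=1, x<0.
x=-0.95: |R|=0.7269
R=1: x+3/4x²=0 ⇒ x=−4/3=-1.3333; min R=1−1/(4·3/4)=0.6667>−1
Confirm numerically:
  x=-0.934: |R|=0.72027 <1
  x=-0.851: |R|=0.69215 <1
  x=-0.791: |R|=0.67826 <1
  x=-0.754: |R|=0.67239 <1
  x=-1.923: |R|=1.85045 >1
  x=-1.697: |R|=1.46286 >1
  x=-1.361: |R|=1.02824 >1
Stable set (-1.3333, 0).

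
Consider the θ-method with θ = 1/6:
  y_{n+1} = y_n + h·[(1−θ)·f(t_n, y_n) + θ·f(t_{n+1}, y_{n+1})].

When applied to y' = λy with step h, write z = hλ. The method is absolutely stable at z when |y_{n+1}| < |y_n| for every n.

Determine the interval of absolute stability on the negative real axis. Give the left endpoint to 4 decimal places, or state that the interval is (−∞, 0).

(-3.0000, 0).

Set f=λy, z=hλ:
  y_{n+1} = y_n + z·[5/6·y_n + 1/6·y_{n+1}] ⇒ (1 − 1/6z)y_{n+1} = (1 + 5/6z)y_n
  ⇒ R(z) = (1 + 5/6z)/(1 − 1/6z).

Need |R(x)|<1, x<0.
x=-1.04: |R|=0.1136
R=−1: 1+5/6x = −1+1/6x ⇒ -2/3x=2 ⇒ x=2/(-2/3)=-3.0000
Confirm numerically:
  x=-1.981: |R|=0.48929 <1
  x=-1.784: |R|=0.37513 <1
  x=-1.439: |R|=0.16064 <1
  x=-3.583: |R|=1.24335 >1
  x=-3.212: |R|=1.09205 >1
Interval (-3.0000, 0).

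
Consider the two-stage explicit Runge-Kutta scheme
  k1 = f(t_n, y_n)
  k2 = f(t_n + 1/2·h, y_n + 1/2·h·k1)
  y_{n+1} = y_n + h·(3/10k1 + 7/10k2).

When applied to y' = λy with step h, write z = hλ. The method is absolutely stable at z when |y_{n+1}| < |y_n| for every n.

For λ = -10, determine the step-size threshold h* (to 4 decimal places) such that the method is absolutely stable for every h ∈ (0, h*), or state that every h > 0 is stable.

(-2.8571,0); λ=-10 ⇒ h* = (20/7)/10 = 0.2857.

With y'=λy (z=hλ):
  k1=λy_n ⇒ h·k1=z·y_n;  k2=λ(1+1/2z)y_n ⇒ h·k2=z(1+1/2z)y_n
  y_{n+1}/y_n = 1 + 3/10z + 7/10z(1+1/2z) = 1 + z + 7/20z²
  so R(z) = 1 + z + 7/20z².

Find x<0 with |R(x)|<1.
x=-0.42: |R|=0.6417
R=1: x+7/20x²=0 ⇒ x=−20/7=-2.8571; min R=1−1/(4·7/20)=0.2857>−1
Confirm numerically:
  x=-2.436: |R|=0.64093 <1
  x=-1.807: |R|=0.33584 <1
  x=-1.590: |R|=0.29483 <1
  x=-1.542: |R|=0.29022 <1
  x=-3.413: |R|=1.66400 >1
  x=-3.394: |R|=1.63773 >1
  x=-2.909: |R|=1.05280 >1
Stable set (-2.8571, 0).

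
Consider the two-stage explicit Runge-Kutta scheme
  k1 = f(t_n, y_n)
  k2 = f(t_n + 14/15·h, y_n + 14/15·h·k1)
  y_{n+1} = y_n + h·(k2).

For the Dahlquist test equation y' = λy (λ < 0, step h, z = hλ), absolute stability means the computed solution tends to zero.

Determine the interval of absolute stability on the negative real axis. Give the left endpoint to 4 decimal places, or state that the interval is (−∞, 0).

On y'=λy, z=hλ:
  k1=λy_n ⇒ h·k1=z·y_n;  k2=λ(1+14/15z)y_n ⇒ h·k2=z(1+14/15z)y_n
  y_{n+1}/y_n = 1 + z(1+14/15z) = 1 + z + 14/15z²
  so R(z) = 1 + z + 14/15z².

Boundary: |R(x)|=1, x<0.
x=-0.32: |R|=0.7756
R=1: x+14/15x²=0 ⇒ x=−15/14=-1.0714; min R=1−1/(4·14/15)=0.7321>−1
Confirm numerically:
  x=-0.965: |R|=0.90414 <1
  x=-0.922: |R|=0.87141 <1
  x=-0.787: |R|=0.79108 <1
  x=-0.677: |R|=0.75077 <1
  x=-1.488: |R|=1.57853 >1
  x=-1.295: |R|=1.27022 >1
Interval (-1.0714, 0).

z∈(-1.0714,0).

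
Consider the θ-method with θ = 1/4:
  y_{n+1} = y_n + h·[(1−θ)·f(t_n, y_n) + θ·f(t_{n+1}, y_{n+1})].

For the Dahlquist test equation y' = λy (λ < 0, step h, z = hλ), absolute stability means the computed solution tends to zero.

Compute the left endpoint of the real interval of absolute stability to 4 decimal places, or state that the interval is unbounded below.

With y'=λy (z=hλ):
  y_{n+1} = y_n + z·[3/4·y_n + 1/4·y_{n+1}] ⇒ (1 − 1/4z)y_{n+1} = (1 + 3/4z)y_n
  R(z) = (1 + 3/4z)/(1 − 1/4z).

Need |R(x)|<1, x<0.
x=-1.17: |R|=0.0948
R=−1: 1+3/4x = −1+1/4x ⇒ -1/2x=2 ⇒ x=2/(-1/2)=-4.0000
Confirm numerically:
  x=-2.981: |R|=0.70806 <1
  x=-2.131: |R|=0.39031 <1
  x=-1.809: |R|=0.24565 <1
  x=-4.310: |R|=1.07461 >1
  x=-4.194: |R|=1.04735 >1
  x=-4.043: |R|=1.01069 >1
Interval (-4.0000, 0).

left endpoint -4.0000.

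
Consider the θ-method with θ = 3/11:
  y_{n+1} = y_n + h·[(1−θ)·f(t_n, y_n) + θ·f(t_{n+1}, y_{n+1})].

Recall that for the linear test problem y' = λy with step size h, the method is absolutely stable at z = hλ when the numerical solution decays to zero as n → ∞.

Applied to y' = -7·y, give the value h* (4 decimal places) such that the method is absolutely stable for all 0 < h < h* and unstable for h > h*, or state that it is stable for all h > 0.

(-4.4000,0); λ=-7 ⇒ h* = (22/5)/7 = 0.6286.

Test eqn y'=λy, z=hλ:
  y_{n+1} = y_n + z·[8/11·y_n + 3/11·y_{n+1}] ⇒ (1 − 3/11z)y_{n+1} = (1 + 8/11z)y_n
  R(z) = (1 + 8/11z)/(1 − 3/11z).

Boundary: |R(x)|=1, x<0.
x=-0.41: |R|=0.6312
R=−1: 1+8/11x = −1+3/11x ⇒ -5/11x=2 ⇒ x=2/(-5/11)=-4.4000
Confirm numerically:
  x=-3.982: |R|=0.90892 <1
  x=-3.488: |R|=0.78755 <1
  x=-2.401: |R|=0.45091 <1
  x=-4.971: |R|=1.11018 >1
  x=-4.821: |R|=1.08267 >1
  x=-4.564: |R|=1.03321 >1
Stable set (-4.4000, 0).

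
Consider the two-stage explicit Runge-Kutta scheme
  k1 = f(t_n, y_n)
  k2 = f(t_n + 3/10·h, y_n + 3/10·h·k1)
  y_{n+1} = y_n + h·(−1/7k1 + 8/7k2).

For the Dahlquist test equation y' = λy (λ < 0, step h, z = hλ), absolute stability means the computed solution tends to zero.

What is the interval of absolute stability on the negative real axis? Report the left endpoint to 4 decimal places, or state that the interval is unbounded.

Set f=λy, z=hλ:
  k1=λy_n ⇒ h·k1=z·y_n;  k2=λ(1+3/10z)y_n ⇒ h·k2=z(1+3/10z)y_n
  y_{n+1}/y_n = 1 − 1/7z + 8/7z(1+3/10z) = 1 + z + 12/35z²
  so R(z) = 1 + z + 12/35z².

Boundary: |R(x)|=1, x<0.
x=-1.49: |R|=0.2712
R=1: x+12/35x²=0 ⇒ x=−35/12=-2.9167; min R=1−1/(4·12/35)=0.2708>−1
Confirm numerically:
  x=-2.816: |R|=0.90281 <1
  x=-2.481: |R|=0.62941 <1
  x=-2.434: |R|=0.59721 <1
  x=-2.061: |R|=0.39536 <1
  x=-3.132: |R|=1.23123 >1
  x=-2.982: |R|=1.06680 >1
So |R|<1 on (-2.9167, 0).

z∈(-2.9167,0).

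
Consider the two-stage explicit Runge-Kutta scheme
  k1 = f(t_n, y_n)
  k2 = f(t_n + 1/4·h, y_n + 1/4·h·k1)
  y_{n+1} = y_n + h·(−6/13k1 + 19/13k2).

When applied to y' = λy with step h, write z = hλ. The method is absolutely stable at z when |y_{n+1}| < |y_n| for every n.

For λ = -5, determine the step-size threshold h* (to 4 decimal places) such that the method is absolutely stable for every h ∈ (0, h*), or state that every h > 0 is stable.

(-2.7368,0); λ=-5 ⇒ h* = (52/19)/5 = 0.5474.

Set f=λy, z=hλ:
  k1=λy_n ⇒ h·k1=z·y_n;  k2=λ(1+1/4z)y_n ⇒ h·k2=z(1+1/4z)y_n
  y_{n+1}/y_n = 1 − 6/13z + 19/13z(1+1/4z) = 1 + z + 19/52z²
  so R(z) = 1 + z + 19/52z².

Need |R(x)|<1, x<0.
x=-1.09: |R|=0.3441
R=1: x+19/52x²=0 ⇒ x=−52/19=-2.7368; min R=1−1/(4·19/52)=0.3158>−1
Confirm numerically:
  x=-2.201: |R|=0.56907 <1
  x=-1.520: |R|=0.32418 <1
  x=-1.218: |R|=0.32406 <1
  x=-2.931: |R|=1.20793 >1
  x=-2.769: |R|=1.03254 >1
Stable set (-2.7368, 0).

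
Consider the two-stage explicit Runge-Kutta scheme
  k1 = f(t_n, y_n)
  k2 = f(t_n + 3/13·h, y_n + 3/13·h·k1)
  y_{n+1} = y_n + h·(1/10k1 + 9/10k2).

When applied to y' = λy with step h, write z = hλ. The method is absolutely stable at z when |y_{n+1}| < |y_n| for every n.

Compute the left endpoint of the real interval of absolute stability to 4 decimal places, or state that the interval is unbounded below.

z* = -4.8148.

Test eqn y'=λy, z=hλ:
  k1=λy_n ⇒ h·k1=z·y_n;  k2=λ(1+3/13z)y_n ⇒ h·k2=z(1+3/13z)y_n
  y_{n+1}/y_n = 1 + 1/10z + 9/10z(1+3/13z) = 1 + z + 27/130z²
  Hence R(z) = 1 + z + 27/130z².

Boundary: |R(x)|=1, x<0.
x=-0.42: |R|=0.6166
R=1: x+27/130x²=0 ⇒ x=−130/27=-4.8148; min R=1−1/(4·27/130)=-0.2037>−1
Confirm numerically:
  x=-3.608: |R|=0.09567 <1
  x=-3.059: |R|=0.11552 <1
  x=-2.907: |R|=0.15187 <1
  x=-5.260: |R|=1.48635 >1
  x=-5.003: |R|=1.19554 >1
  x=-4.921: |R|=1.10853 >1
Stable set (-4.8148, 0).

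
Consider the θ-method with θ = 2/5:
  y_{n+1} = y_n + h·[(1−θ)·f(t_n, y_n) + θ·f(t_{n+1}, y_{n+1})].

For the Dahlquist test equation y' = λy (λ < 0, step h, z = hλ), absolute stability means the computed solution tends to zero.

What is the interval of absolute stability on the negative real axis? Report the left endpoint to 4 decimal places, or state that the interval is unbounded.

Test eqn y'=λy, z=hλ:
  y_{n+1} = y_n + z·[3/5·y_n + 2/5·y_{n+1}] ⇒ (1 − 2/5z)y_{n+1} = (1 + 3/5z)y_n
  R(z) = (1 + 3/5z)/(1 − 2/5z).

Boundary: |R(x)|=1, x<0.
x=-1.17: |R|=0.2030
R=−1: 1+3/5x = −1+2/5x ⇒ -1/5x=2 ⇒ x=2/(-1/5)=-10.0000
Confirm numerically:
  x=-7.935: |R|=0.90105 <1
  x=-7.157: |R|=0.85280 <1
  x=-7.028: |R|=0.84404 <1
  x=-4.586: |R|=0.61798 <1
  x=-10.473: |R|=1.01823 >1
  x=-10.311: |R|=1.01214 >1
  x=-10.046: |R|=1.00183 >1
Interval (-10.0000, 0).

(-10.0000, 0).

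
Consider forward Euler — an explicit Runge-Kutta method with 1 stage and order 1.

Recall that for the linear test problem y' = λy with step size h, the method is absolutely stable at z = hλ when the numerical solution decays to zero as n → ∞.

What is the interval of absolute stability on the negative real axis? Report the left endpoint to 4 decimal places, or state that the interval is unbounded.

Set f=λy, z=hλ:
  order 1, 1-stage ⇒ R(z)=1+z
  (e.g. R(-1.07)=-0.07000, |R|=0.07000)

Need |R(x)|<1, x<0.
x=-1.07: |R|=0.0700
|R(-2.3)|=1.3000 |R(-2.03)|=1.0300 |R(-1.74)|=0.7400
Bisect:
  x_lo=-2.3380 |R|=1.3380  x_hi=-0.1384 |R|=0.8616
  mid=-1.23820 |R|=0.23820 →hi
  mid=-1.78809 |R|=0.78809 →hi
  mid=-2.06304 |R|=1.06304 →lo
  mid=-1.92556 |R|=0.92556 →hi
  mid=-1.99430 |R|=0.99430 →hi
  mid=-2.02867 |R|=1.02867 →lo
  mid=-2.01149 |R|=1.01149 →lo
  mid=-2.00289 |R|=1.00289 →lo
  ...
  [-2.00007,-1.99994] ⇒ x*=-2.0000
Stable set (-2.0000, 0).

z∈(-2.0000,0).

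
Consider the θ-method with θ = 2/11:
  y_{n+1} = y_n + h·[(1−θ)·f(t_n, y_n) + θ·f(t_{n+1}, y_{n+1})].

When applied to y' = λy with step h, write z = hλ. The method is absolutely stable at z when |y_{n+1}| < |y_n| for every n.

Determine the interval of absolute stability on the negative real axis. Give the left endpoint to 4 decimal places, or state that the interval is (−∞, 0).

(-3.1429, 0).

Set f=λy, z=hλ:
  y_{n+1} = y_n + z·[9/11·y_n + 2/11·y_{n+1}] ⇒ (1 − 2/11z)y_{n+1} = (1 + 9/11z)y_n
  Hence R(z) = (1 + 9/11z)/(1 − 2/11z).

Boundary: |R(x)|=1, x<0.
x=-0.42: |R|=0.6098
R=−1: 1+9/11x = −1+2/11x ⇒ -7/11x=2 ⇒ x=2/(-7/11)=-3.1429
Confirm numerically:
  x=-2.789: |R|=0.85059 <1
  x=-2.183: |R|=0.56274 <1
  x=-1.736: |R|=0.31951 <1
  x=-3.332: |R|=1.07495 >1
  x=-3.324: |R|=1.07185 >1
Interval (-3.1429, 0).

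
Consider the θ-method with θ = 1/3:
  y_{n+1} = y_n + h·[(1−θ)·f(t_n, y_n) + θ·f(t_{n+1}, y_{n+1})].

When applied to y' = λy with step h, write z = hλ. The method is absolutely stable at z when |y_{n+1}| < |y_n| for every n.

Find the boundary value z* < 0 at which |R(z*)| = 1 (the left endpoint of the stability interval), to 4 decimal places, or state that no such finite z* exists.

left endpoint -6.0000.

Test eqn y'=λy, z=hλ:
  y_{n+1} = y_n + z·[2/3·y_n + 1/3·y_{n+1}] ⇒ (1 − 1/3z)y_{n+1} = (1 + 2/3z)y_n
  Hence R(z) = (1 + 2/3z)/(1 − 1/3z).

Boundary: |R(x)|=1, x<0.
x=-0.59: |R|=0.5070
R=−1: 1+2/3x = −1+1/3x ⇒ -1/3x=2 ⇒ x=2/(-1/3)=-6.0000
Confirm numerically:
  x=-4.624: |R|=0.81952 <1
  x=-4.584: |R|=0.81329 <1
  x=-4.337: |R|=0.77334 <1
  x=-3.395: |R|=0.59265 <1
  x=-6.459: |R|=1.04853 >1
  x=-6.332: |R|=1.03558 >1
  x=-6.155: |R|=1.01693 >1
Interval (-6.0000, 0).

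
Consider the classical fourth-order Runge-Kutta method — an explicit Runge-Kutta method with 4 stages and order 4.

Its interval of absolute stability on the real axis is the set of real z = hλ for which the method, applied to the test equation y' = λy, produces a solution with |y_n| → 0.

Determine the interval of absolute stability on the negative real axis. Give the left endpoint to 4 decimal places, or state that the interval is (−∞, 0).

(-2.7853, 0).

With y'=λy (z=hλ):
  order 4, 4-stage ⇒ R(z)=1+z+z^2/2+z^3/6+z^4/24
  (e.g. R(-0.42)=0.65715, |R|=0.65715)

Need |R(x)|<1, x<0.
x=-0.42: |R|=0.6571
|R(-3.06)|=1.4996 |R(-1.9)|=0.3048 |R(-0.76)|=0.4695
Bisect:
  x_lo=-3.3928 |R|=2.3745  x_hi=-0.2001 |R|=0.8187
  mid=-1.79641 |R|=0.28486 →hi
  mid=-2.59458 |R|=0.74853 →hi
  mid=-2.99367 |R|=1.36238 →lo
  mid=-2.79412 |R|=1.01339 →lo
  mid=-2.69435 |R|=0.87133 →hi
  mid=-2.74424 |R|=0.93984 →hi
  mid=-2.76918 |R|=0.97598 →hi
  mid=-2.78165 |R|=0.99452 →hi
  mid=-2.78789 |R|=1.00392 →lo
  ...
  [-2.78535,-2.78516] ⇒ x*=-2.7853
So |R|<1 on (-2.7853, 0).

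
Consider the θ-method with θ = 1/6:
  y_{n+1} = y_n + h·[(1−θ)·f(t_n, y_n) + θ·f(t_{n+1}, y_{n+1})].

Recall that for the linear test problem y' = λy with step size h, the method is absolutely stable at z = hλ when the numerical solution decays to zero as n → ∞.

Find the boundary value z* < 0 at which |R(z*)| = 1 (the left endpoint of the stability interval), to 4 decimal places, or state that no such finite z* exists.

z* = -3.0000.

Test eqn y'=λy, z=hλ:
  y_{n+1} = y_n + z·[5/6·y_n + 1/6·y_{n+1}] ⇒ (1 − 1/6z)y_{n+1} = (1 + 5/6z)y_n
  so R(z) = (1 + 5/6z)/(1 − 1/6z).

Find x<0 with |R(x)|<1.
x=-1.66: |R|=0.3003
R=−1: 1+5/6x = −1+1/6x ⇒ -2/3x=2 ⇒ x=2/(-2/3)=-3.0000
Confirm numerically:
  x=-2.967: |R|=0.98528 <1
  x=-2.489: |R|=0.75922 <1
  x=-1.980: |R|=0.48872 <1
  x=-1.725: |R|=0.33981 <1
  x=-3.540: |R|=1.22642 >1
  x=-3.174: |R|=1.07587 >1
  x=-3.153: |R|=1.06686 >1
Stable set (-3.0000, 0).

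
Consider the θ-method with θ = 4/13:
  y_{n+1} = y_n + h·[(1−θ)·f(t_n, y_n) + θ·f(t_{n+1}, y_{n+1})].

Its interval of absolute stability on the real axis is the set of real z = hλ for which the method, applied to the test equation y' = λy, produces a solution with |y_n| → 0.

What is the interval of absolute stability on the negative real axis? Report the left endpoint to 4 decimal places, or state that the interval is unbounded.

z∈(-5.2000,0).

Set f=λy, z=hλ:
  y_{n+1} = y_n + z·[9/13·y_n + 4/13·y_{n+1}] ⇒ (1 − 4/13z)y_{n+1} = (1 + 9/13z)y_n
  so R(z) = (1 + 9/13z)/(1 − 4/13z).

Boundary: |R(x)|=1, x<0.
x=-1.12: |R|=0.1670
R=−1: 1+9/13x = −1+4/13x ⇒ -5/13x=2 ⇒ x=2/(-5/13)=-5.2000
Confirm numerically:
  x=-5.053: |R|=0.97787 <1
  x=-3.075: |R|=0.58004 <1
  x=-2.751: |R|=0.48988 <1
  x=-2.417: |R|=0.38614 <1
  x=-5.638: |R|=1.06160 >1
  x=-5.585: |R|=1.05447 >1
  x=-5.559: |R|=1.05094 >1
So |R|<1 on (-5.2000, 0).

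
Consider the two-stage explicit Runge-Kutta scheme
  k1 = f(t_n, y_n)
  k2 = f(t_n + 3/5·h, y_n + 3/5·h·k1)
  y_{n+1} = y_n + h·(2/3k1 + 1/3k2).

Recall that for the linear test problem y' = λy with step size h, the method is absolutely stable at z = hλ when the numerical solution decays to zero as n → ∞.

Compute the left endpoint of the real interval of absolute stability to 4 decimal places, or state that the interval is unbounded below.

On y'=λy, z=hλ:
  k1=λy_n ⇒ h·k1=z·y_n;  k2=λ(1+3/5z)y_n ⇒ h·k2=z(1+3/5z)y_n
  y_{n+1}/y_n = 1 + 2/3z + 1/3z(1+3/5z) = 1 + z + 1/5z²
  Hence R(z) = 1 + z + 1/5z².

Need |R(x)|<1, x<0.
x=-1.47: |R|=0.0378
R=1: x+1/5x²=0 ⇒ x=−5=-5.0000; min R=1−1/(4·1/5)=-0.2500>−1
Confirm numerically:
  x=-4.264: |R|=0.37234 <1
  x=-4.080: |R|=0.24928 <1
  x=-3.762: |R|=0.06853 <1
  x=-2.461: |R|=0.24970 <1
  x=-5.469: |R|=1.51299 >1
  x=-5.069: |R|=1.06995 >1
So |R|<1 on (-5.0000, 0).

z* = -5.0000.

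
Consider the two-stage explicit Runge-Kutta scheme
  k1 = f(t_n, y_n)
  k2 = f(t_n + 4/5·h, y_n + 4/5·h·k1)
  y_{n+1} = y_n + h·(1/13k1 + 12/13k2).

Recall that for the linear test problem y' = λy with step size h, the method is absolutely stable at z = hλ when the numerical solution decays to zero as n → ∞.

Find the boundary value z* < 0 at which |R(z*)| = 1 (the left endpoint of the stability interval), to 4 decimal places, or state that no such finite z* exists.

z* = -1.3542.

On y'=λy, z=hλ:
  k1=λy_n ⇒ h·k1=z·y_n;  k2=λ(1+4/5z)y_n ⇒ h·k2=z(1+4/5z)y_n
  y_{n+1}/y_n = 1 + 1/13z + 12/13z(1+4/5z) = 1 + z + 48/65z²
  so R(z) = 1 + z + 48/65z².

Solve |R(x)|<1 on ℝ⁻.
x=-0.66: |R|=0.6617
R=1: x+48/65x²=0 ⇒ x=−65/48=-1.3542; min R=1−1/(4·48/65)=0.6615>−1
Confirm numerically:
  x=-1.294: |R|=0.94251 <1
  x=-1.190: |R|=0.85574 <1
  x=-0.752: |R|=0.66560 <1
  x=-0.681: |R|=0.66147 <1
  x=-1.921: |R|=1.80410 >1
  x=-1.748: |R|=1.50837 >1
  x=-1.630: |R|=1.33202 >1
Interval (-1.3542, 0).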